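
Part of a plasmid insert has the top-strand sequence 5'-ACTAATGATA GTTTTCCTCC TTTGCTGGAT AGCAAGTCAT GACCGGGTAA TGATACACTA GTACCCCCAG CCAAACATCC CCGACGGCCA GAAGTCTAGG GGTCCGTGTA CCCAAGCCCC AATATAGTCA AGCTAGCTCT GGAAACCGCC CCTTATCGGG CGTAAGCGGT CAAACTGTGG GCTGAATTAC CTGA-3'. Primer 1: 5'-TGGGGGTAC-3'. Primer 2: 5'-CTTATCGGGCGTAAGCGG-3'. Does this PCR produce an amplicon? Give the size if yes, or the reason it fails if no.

No product — the primers' 3' ends point away from each other.

Primer 1 (TGGGGGTAC) has reverse complement GTACCCCCA, which matches the top strand at positions 61–69; primer 1 anneals to the top strand there with its 3' end pointing upstream toward position 61.
Primer 2 (CTTATCGGGCGTAAGCGG) matches the top strand directly at positions 152–169; it anneals to the bottom strand with its 3' end pointing downstream toward position 169.
The 3' ends diverge (primer 1 extends toward position 1, primer 2 toward position 194), so the primers never converge on a shared product.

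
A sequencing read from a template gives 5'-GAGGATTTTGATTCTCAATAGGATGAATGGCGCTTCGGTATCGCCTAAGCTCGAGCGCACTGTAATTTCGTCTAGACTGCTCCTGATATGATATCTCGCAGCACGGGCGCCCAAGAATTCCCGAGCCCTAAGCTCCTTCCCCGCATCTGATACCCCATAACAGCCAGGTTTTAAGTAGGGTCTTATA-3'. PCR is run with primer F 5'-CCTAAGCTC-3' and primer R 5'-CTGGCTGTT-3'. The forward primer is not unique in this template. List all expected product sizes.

124 bp, 41 bp

The forward primer CCTAAGCTC matches the top strand at positions 44–52, 127–135.
The reverse primer's reverse complement is AACAGCCAG, matching at positions 159–167.
Each forward site pairs with the reverse site to give a product ending at position 167: sizes 124, 41 bp.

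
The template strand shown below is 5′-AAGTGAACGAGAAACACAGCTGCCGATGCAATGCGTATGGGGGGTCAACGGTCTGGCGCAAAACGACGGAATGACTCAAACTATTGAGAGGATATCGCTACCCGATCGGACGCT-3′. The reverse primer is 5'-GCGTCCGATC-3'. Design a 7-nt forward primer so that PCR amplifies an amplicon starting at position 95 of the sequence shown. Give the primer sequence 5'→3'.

5'-TCGCTAC-3'

The reverse primer's reverse complement GATCGGACGC matches the template at positions 104–113; the product starts at position 95.
The forward primer is identical to the top strand over positions 95–101: TCGCTAC.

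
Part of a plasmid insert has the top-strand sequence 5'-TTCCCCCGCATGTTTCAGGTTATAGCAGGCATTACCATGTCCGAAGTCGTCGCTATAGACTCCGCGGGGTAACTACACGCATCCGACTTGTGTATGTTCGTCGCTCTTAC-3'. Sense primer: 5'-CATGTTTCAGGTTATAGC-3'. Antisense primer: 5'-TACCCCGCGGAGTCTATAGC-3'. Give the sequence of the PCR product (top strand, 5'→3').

Forward primer CATGTTTCAGGTTATAGC is found on the top strand at positions 9–26.
Reverse complement of the reverse primer: GCTATAGACTCCGCGGGGTA. This occurs on the top strand at positions 52–71.
The product is the template from position 9 through 71 (63 bp).

5'-CATGTTTCAGGTTATAGCAGGCATTACCATGTCCGAAGTCGTCGCTATAGACTCCGCGGGGTA-3'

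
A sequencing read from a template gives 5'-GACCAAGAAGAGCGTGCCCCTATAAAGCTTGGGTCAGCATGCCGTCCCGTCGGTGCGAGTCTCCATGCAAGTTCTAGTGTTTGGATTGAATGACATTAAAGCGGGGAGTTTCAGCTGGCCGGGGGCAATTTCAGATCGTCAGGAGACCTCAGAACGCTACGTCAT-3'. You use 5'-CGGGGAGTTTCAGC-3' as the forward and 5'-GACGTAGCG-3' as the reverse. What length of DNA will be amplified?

Forward primer CGGGGAGTTTCAGC is found on the top strand at positions 102–115.
Taking the reverse complement of GACGTAGCG gives CGCTACGTC, found at positions 155–163 on the template; the primer anneals here to the top strand with its 3' end pointing upstream.
Amplicon spans positions 102–163: 62 bp.

62 bp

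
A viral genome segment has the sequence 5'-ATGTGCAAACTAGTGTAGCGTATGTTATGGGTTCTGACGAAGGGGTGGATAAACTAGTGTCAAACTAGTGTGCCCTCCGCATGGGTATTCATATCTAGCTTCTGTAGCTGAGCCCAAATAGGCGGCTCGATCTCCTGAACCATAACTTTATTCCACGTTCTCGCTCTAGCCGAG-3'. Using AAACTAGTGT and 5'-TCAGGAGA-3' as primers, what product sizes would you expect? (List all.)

132 bp, 88 bp, 77 bp

The forward primer AAACTAGTGT matches the top strand at positions 7–16, 51–60, 62–71.
The reverse primer's reverse complement is TCTCCTGA, matching at positions 131–138.
Each forward site pairs with the reverse site to give a product ending at position 138: sizes 132, 88, 77 bp.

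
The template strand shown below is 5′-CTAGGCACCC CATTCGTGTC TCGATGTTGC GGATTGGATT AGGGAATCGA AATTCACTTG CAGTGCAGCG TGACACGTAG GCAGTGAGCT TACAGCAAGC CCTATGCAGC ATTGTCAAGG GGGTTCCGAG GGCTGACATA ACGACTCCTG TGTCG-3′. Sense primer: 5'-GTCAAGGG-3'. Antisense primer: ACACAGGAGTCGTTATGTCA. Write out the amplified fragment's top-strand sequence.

5'-GTCAAGGGGGTTCCGAGGGCTGACATAACGACTCCTGTGT-3'

The forward primer matches the template at positions 114–121.
Taking the reverse complement of ACACAGGAGTCGTTATGTCA gives TGACATAACGACTCCTGTGT, found at positions 134–153 on the template; the primer anneals here to the top strand with its 3' end pointing upstream.
The product is the template from position 114 through 153 (40 bp).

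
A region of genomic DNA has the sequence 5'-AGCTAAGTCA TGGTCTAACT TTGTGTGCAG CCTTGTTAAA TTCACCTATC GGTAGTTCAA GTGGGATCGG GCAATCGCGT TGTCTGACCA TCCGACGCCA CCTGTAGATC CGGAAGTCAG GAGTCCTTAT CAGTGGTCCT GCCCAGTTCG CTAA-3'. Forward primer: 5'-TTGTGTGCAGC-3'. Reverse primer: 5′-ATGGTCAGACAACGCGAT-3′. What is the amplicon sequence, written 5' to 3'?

5'-TTGTGTGCAGCCTTGTTAAATTCACCTATCGGTAGTTCAAGTGGGATCGGGCAATCGCGTTGTCTGACCAT-3'

Scanning the template, TTGTGTGCAGC occurs at positions 21–31; this primer anneals to the bottom strand there with its 3' end pointing downstream.
Reverse complement of the reverse primer: ATCGCGTTGTCTGACCAT. This occurs on the top strand at positions 74–91.
The product is the template from position 21 through 91 (71 bp).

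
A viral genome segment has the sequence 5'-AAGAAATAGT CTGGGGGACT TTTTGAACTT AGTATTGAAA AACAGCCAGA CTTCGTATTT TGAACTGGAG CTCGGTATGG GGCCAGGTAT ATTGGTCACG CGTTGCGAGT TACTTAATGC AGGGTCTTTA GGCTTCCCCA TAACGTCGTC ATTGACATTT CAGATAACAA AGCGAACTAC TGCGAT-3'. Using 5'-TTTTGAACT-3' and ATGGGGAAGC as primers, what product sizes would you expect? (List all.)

The forward primer TTTTGAACT matches the top strand at positions 21–29, 58–66.
The reverse primer's reverse complement is GCTTCCCCAT, matching at positions 132–141.
Each forward site pairs with the reverse site to give a product ending at position 141: sizes 121, 84 bp.

121 bp, 84 bp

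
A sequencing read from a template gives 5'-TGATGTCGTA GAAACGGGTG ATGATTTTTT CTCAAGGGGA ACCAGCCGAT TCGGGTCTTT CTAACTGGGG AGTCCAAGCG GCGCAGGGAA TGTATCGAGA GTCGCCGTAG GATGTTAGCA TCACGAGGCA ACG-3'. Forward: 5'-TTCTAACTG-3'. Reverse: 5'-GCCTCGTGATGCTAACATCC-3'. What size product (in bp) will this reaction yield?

71 bp

Scanning the template, TTCTAACTG occurs at positions 59–67; this primer anneals to the bottom strand there with its 3' end pointing downstream.
The reverse primer's reverse complement is GGATGTTAGCATCACGAGGC, which matches the template at positions 110–129.
Product length = (reverse-primer end) − (forward-primer start) + 1 = 129 − 59 + 1 = 71 bp.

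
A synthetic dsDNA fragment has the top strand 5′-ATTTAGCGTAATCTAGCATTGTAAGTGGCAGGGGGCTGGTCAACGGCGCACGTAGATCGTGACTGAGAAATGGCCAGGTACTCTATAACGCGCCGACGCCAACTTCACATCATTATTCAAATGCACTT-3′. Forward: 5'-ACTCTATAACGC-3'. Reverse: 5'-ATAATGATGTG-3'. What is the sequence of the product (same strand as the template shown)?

Forward primer ACTCTATAACGC is found on the top strand at positions 80–91.
The reverse primer's reverse complement is CACATCATTAT, which matches the template at positions 106–116.
The product is the template from position 80 through 116 (37 bp).

5'-ACTCTATAACGCGCCGACGCCAACTTCACATCATTAT-3'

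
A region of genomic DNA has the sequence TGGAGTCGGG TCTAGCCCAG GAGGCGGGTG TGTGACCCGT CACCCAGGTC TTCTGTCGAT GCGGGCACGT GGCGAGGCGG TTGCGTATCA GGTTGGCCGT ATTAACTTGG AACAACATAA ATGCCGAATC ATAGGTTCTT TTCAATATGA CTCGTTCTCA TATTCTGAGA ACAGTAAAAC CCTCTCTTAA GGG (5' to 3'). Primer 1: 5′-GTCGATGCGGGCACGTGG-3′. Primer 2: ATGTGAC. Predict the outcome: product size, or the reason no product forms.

Primer 2 (ATGTGAC) does not match the top strand, and its reverse complement GTCACAT does not match either.
With no annealing site for primer 2, no amplification occurs.

No product — primer 2 has no binding site in the template.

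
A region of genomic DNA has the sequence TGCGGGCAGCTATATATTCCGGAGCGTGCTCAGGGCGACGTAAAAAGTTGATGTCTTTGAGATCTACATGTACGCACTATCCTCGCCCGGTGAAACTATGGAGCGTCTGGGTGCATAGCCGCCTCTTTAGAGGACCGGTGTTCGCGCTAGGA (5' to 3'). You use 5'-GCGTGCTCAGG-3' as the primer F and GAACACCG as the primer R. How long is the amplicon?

120 bp

The forward primer matches the template at positions 24–34.
Reverse complement of the reverse primer: CGGTGTTC. This occurs on the top strand at positions 136–143.
Amplicon spans positions 24–143: 120 bp.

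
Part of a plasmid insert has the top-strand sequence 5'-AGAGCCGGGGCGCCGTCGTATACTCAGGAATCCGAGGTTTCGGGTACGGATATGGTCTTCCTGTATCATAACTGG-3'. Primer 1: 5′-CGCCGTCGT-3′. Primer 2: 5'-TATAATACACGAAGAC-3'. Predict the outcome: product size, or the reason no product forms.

No product — primer 2 has no binding site in the template.

Primer 2 (TATAATACACGAAGAC) does not match the top strand, and its reverse complement GTCTTCGTGTATTATA does not match either.
With no annealing site for primer 2, no amplification occurs.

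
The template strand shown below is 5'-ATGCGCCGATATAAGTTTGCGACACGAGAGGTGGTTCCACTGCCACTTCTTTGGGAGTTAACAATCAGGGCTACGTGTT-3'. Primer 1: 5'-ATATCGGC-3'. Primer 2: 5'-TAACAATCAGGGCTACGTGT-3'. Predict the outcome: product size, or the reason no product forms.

Primer 1 (ATATCGGC) has reverse complement GCCGATAT, which matches the top strand at positions 5–12; primer 1 anneals to the top strand there with its 3' end pointing upstream toward position 5.
Primer 2 (TAACAATCAGGGCTACGTGT) matches the top strand directly at positions 59–78; it anneals to the bottom strand with its 3' end pointing downstream toward position 78.
The 3' ends diverge (primer 1 extends toward position 1, primer 2 toward position 79), so the primers never converge on a shared product.

No product — the primers' 3' ends point away from each other.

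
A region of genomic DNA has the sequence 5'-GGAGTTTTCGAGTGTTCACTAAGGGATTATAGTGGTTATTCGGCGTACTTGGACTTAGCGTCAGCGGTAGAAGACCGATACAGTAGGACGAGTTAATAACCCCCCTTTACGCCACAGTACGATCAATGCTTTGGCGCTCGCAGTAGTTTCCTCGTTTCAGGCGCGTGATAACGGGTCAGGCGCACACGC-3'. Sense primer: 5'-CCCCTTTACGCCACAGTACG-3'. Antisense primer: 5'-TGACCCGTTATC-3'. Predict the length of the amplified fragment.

Forward primer CCCCTTTACGCCACAGTACG is found on the top strand at positions 102–121.
Taking the reverse complement of TGACCCGTTATC gives GATAACGGGTCA, found at positions 167–178 on the template; the primer anneals here to the top strand with its 3' end pointing upstream.
Product length = (reverse-primer end) − (forward-primer start) + 1 = 178 − 102 + 1 = 77 bp.

77 bp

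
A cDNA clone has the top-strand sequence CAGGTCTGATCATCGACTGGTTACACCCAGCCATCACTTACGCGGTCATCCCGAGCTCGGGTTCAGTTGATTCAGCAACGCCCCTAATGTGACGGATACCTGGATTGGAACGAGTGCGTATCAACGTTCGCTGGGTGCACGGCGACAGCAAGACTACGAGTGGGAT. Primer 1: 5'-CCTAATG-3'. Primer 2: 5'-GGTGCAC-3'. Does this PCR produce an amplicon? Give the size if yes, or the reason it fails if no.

Primer 1 (CCTAATG) matches the top strand at positions 83–89 (3' end points downstream).
Primer 2 (GGTGCAC) also matches the top strand directly, at positions 134–140 — its reverse complement GTGCACC is not present.
Both primers anneal to the bottom strand with 3' ends pointing the same way, so neither can prime synthesis back toward the other.

No product — both primers anneal to the same strand and extend in the same direction.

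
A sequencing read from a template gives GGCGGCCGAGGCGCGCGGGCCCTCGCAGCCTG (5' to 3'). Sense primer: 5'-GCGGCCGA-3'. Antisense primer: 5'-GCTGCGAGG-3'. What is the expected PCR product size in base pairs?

Scanning the template, GCGGCCGA occurs at positions 2–9; this primer anneals to the bottom strand there with its 3' end pointing downstream.
Taking the reverse complement of GCTGCGAGG gives CCTCGCAGC, found at positions 21–29 on the template; the primer anneals here to the top strand with its 3' end pointing upstream.
Amplicon spans positions 2–29: 28 bp.

28 bp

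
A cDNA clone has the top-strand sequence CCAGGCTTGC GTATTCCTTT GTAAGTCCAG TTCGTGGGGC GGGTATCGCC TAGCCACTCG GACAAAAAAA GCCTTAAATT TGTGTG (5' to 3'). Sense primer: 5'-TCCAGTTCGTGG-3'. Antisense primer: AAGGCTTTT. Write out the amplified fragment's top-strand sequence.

5'-TCCAGTTCGTGGGGCGGGTATCGCCTAGCCACTCGGACAAAAAAAGCCTT-3'

Scanning the template, TCCAGTTCGTGG occurs at positions 26–37; this primer anneals to the bottom strand there with its 3' end pointing downstream.
The reverse primer's reverse complement is AAAAGCCTT, which matches the template at positions 67–75.
The product is the template from position 26 through 75 (50 bp).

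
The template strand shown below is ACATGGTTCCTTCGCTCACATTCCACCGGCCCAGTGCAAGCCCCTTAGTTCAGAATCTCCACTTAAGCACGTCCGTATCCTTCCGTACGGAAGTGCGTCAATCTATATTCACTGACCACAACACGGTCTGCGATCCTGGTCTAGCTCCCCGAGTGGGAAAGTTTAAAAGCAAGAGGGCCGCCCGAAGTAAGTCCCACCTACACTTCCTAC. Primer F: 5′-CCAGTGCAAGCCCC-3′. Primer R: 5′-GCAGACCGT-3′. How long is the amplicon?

101 bp

The forward primer matches the template at positions 31–44.
The reverse primer's reverse complement is ACGGTCTGC, which matches the template at positions 123–131.
Product length = (reverse-primer end) − (forward-primer start) + 1 = 131 − 31 + 1 = 101 bp.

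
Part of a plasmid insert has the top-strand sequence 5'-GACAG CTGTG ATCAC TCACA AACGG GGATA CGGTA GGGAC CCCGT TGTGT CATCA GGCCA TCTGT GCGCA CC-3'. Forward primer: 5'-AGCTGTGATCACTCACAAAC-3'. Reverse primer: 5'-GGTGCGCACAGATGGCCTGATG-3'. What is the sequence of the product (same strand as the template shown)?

5'-AGCTGTGATCACTCACAAACGGGGATACGGTAGGGACCCCGTTGTGTCATCAGGCCATCTGTGCGCACC-3'

Scanning the template, AGCTGTGATCACTCACAAAC occurs at positions 4–23; this primer anneals to the bottom strand there with its 3' end pointing downstream.
Taking the reverse complement of GGTGCGCACAGATGGCCTGATG gives CATCAGGCCATCTGTGCGCACC, found at positions 51–72 on the template; the primer anneals here to the top strand with its 3' end pointing upstream.
The product is the template from position 4 through 72 (69 bp).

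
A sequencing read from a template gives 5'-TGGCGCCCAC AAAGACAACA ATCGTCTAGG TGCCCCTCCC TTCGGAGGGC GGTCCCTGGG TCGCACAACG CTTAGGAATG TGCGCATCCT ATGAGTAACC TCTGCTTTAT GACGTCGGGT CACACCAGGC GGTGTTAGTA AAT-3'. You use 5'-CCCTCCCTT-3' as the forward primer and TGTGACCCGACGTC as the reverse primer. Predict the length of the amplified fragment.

91 bp

The forward primer matches the template at positions 34–42.
Taking the reverse complement of TGTGACCCGACGTC gives GACGTCGGGTCACA, found at positions 111–124 on the template; the primer anneals here to the top strand with its 3' end pointing upstream.
Amplicon spans positions 34–124: 91 bp.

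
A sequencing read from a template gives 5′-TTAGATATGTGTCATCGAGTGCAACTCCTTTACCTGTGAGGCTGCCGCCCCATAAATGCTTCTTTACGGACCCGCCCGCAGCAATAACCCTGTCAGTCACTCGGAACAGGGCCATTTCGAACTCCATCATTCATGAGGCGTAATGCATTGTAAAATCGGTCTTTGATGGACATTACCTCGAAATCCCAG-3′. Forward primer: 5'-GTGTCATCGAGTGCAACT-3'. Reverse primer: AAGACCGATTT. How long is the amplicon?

155 bp

Scanning the template, GTGTCATCGAGTGCAACT occurs at positions 9–26; this primer anneals to the bottom strand there with its 3' end pointing downstream.
Reverse complement of the reverse primer: AAATCGGTCTT. This occurs on the top strand at positions 153–163.
The product runs from position 9 to position 163, so its length is 163 − 9 + 1 = 155 bp.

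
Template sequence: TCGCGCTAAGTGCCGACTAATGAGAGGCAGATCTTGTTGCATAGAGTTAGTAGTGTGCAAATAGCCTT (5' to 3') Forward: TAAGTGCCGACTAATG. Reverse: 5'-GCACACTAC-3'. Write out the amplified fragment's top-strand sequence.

The forward primer matches the template at positions 7–22.
Taking the reverse complement of GCACACTAC gives GTAGTGTGC, found at positions 50–58 on the template; the primer anneals here to the top strand with its 3' end pointing upstream.
The product is the template from position 7 through 58 (52 bp).

5'-TAAGTGCCGACTAATGAGAGGCAGATCTTGTTGCATAGAGTTAGTAGTGTGC-3'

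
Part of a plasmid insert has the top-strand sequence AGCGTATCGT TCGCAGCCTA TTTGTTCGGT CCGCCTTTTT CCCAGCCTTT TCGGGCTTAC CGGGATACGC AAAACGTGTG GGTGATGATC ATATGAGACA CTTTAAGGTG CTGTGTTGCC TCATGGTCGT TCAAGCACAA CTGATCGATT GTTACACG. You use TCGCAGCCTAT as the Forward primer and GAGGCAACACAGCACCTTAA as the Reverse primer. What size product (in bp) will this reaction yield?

Forward primer TCGCAGCCTAT is found on the top strand at positions 11–21.
The reverse primer's reverse complement is TTAAGGTGCTGTGTTGCCTC, which matches the template at positions 103–122.
Amplicon spans positions 11–122: 112 bp.

112 bp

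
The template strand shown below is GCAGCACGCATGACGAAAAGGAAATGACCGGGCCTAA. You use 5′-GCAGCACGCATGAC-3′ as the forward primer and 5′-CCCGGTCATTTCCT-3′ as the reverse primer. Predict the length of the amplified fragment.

32 bp

The forward primer matches the template at positions 1–14.
The reverse primer's reverse complement is AGGAAATGACCGGG, which matches the template at positions 19–32.
The product runs from position 1 to position 32, so its length is 32 − 1 + 1 = 32 bp.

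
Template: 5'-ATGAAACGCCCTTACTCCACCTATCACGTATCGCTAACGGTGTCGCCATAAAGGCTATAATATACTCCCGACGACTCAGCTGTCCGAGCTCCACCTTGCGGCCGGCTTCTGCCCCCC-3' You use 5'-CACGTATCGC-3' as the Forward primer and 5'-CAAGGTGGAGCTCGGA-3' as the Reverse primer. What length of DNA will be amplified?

74 bp

Scanning the template, CACGTATCGC occurs at positions 25–34; this primer anneals to the bottom strand there with its 3' end pointing downstream.
Taking the reverse complement of CAAGGTGGAGCTCGGA gives TCCGAGCTCCACCTTG, found at positions 83–98 on the template; the primer anneals here to the top strand with its 3' end pointing upstream.
Amplicon spans positions 25–98: 74 bp.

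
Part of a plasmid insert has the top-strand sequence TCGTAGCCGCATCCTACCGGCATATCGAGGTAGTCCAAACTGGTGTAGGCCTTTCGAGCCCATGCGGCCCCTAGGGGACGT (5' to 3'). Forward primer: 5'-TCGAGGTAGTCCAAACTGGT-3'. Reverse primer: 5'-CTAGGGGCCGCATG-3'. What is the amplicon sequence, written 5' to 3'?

Scanning the template, TCGAGGTAGTCCAAACTGGT occurs at positions 25–44; this primer anneals to the bottom strand there with its 3' end pointing downstream.
The reverse primer's reverse complement is CATGCGGCCCCTAG, which matches the template at positions 61–74.
The product is the template from position 25 through 74 (50 bp).

5'-TCGAGGTAGTCCAAACTGGTGTAGGCCTTTCGAGCCCATGCGGCCCCTAG-3'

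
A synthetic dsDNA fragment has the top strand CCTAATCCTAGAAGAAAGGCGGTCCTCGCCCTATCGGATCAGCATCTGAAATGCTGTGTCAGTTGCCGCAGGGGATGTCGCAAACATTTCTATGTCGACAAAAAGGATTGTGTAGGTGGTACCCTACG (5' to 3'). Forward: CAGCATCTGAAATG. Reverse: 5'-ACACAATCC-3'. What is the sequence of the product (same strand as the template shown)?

5'-CAGCATCTGAAATGCTGTGTCAGTTGCCGCAGGGGATGTCGCAAACATTTCTATGTCGACAAAAAGGATTGTGT-3'

Scanning the template, CAGCATCTGAAATG occurs at positions 40–53; this primer anneals to the bottom strand there with its 3' end pointing downstream.
The reverse primer's reverse complement is GGATTGTGT, which matches the template at positions 105–113.
The product is the template from position 40 through 113 (74 bp).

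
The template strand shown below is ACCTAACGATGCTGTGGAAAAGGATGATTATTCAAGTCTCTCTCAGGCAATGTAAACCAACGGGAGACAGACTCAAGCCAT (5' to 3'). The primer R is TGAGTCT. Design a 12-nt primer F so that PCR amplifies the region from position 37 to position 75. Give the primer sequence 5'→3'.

The reverse primer's reverse complement AGACTCA matches the template at positions 69–75; the product starts at position 37.
The forward primer is identical to the top strand over positions 37–48: TCTCTCTCAGGC.

5'-TCTCTCTCAGGC-3'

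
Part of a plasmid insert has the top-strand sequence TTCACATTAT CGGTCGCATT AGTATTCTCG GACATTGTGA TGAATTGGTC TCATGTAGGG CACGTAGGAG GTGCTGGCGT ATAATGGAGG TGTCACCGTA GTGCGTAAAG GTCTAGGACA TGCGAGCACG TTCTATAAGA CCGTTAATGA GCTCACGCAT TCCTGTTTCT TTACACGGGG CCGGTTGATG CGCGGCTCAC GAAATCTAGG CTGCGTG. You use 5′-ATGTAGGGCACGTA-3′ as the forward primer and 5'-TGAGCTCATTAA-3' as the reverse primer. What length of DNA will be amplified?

Forward primer ATGTAGGGCACGTA is found on the top strand at positions 53–66.
Reverse complement of the reverse primer: TTAATGAGCTCA. This occurs on the top strand at positions 144–155.
The product runs from position 53 to position 155, so its length is 155 − 53 + 1 = 103 bp.

103 bp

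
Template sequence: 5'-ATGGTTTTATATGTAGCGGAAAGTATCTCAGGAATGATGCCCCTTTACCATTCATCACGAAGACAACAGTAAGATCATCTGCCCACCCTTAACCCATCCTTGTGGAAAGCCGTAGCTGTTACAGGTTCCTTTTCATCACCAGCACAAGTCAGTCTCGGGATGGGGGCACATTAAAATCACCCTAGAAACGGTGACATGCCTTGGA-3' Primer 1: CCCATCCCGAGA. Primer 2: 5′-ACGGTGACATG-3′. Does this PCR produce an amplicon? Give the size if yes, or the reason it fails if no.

Primer 1 (CCCATCCCGAGA) has reverse complement TCTCGGGATGGG, which matches the top strand at positions 153–164; primer 1 anneals to the top strand there with its 3' end pointing upstream toward position 153.
Primer 2 (ACGGTGACATG) matches the top strand directly at positions 188–198; it anneals to the bottom strand with its 3' end pointing downstream toward position 198.
The 3' ends diverge (primer 1 extends toward position 1, primer 2 toward position 205), so the primers never converge on a shared product.

No product — the primers' 3' ends point away from each other.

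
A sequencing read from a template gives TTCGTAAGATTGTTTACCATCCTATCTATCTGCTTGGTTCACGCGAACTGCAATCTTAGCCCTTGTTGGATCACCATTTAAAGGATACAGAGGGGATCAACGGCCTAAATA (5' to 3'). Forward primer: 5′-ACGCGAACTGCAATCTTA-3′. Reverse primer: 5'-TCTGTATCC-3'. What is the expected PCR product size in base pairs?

51 bp

Forward primer ACGCGAACTGCAATCTTA is found on the top strand at positions 41–58.
Reverse complement of the reverse primer: GGATACAGA. This occurs on the top strand at positions 83–91.
Amplicon spans positions 41–91: 51 bp.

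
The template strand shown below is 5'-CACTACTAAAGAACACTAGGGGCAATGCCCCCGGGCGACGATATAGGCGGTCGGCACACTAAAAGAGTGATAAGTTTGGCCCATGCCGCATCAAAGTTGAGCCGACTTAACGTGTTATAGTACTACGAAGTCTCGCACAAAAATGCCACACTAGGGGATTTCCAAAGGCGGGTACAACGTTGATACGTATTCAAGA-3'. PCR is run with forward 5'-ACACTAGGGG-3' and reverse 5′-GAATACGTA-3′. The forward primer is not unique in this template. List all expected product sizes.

180 bp, 45 bp

The forward primer ACACTAGGGG matches the top strand at positions 13–22, 148–157.
The reverse primer's reverse complement is TACGTATTC, matching at positions 184–192.
Each forward site pairs with the reverse site to give a product ending at position 192: sizes 180, 45 bp.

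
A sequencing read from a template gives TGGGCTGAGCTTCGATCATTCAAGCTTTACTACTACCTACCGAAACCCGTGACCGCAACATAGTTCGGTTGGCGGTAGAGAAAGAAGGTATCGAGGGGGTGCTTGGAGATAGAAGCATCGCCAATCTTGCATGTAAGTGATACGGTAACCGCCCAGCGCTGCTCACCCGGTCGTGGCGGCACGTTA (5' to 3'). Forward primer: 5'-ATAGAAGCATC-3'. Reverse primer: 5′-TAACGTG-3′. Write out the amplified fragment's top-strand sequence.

Scanning the template, ATAGAAGCATC occurs at positions 109–119; this primer anneals to the bottom strand there with its 3' end pointing downstream.
Taking the reverse complement of TAACGTG gives CACGTTA, found at positions 180–186 on the template; the primer anneals here to the top strand with its 3' end pointing upstream.
The product is the template from position 109 through 186 (78 bp).

5'-ATAGAAGCATCGCCAATCTTGCATGTAAGTGATACGGTAACCGCCCAGCGCTGCTCACCCGGTCGTGGCGGCACGTTA-3'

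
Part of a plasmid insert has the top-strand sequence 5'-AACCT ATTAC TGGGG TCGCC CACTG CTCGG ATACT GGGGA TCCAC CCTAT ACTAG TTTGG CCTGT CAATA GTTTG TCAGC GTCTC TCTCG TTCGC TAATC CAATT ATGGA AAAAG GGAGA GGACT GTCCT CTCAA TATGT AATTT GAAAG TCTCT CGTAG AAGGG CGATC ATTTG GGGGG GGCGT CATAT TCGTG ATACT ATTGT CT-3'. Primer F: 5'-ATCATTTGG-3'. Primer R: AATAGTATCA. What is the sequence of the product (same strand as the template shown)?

The forward primer matches the template at positions 168–176.
The reverse primer's reverse complement is TGATACTATT, which matches the template at positions 194–203.
The product is the template from position 168 through 203 (36 bp).

5'-ATCATTTGGGGGGGGCGTCATATTCGTGATACTATT-3'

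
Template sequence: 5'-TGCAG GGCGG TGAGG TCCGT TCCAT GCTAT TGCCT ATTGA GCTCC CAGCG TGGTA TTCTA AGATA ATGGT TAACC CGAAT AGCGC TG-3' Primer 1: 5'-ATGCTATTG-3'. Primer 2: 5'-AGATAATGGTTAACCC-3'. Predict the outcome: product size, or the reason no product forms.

Primer 1 (ATGCTATTG) matches the top strand at positions 24–32 (3' end points downstream).
Primer 2 (AGATAATGGTTAACCC) also matches the top strand directly, at positions 61–76 — its reverse complement GGGTTAACCATTATCT is not present.
Both primers anneal to the bottom strand with 3' ends pointing the same way, so neither can prime synthesis back toward the other.

No product — both primers anneal to the same strand and extend in the same direction.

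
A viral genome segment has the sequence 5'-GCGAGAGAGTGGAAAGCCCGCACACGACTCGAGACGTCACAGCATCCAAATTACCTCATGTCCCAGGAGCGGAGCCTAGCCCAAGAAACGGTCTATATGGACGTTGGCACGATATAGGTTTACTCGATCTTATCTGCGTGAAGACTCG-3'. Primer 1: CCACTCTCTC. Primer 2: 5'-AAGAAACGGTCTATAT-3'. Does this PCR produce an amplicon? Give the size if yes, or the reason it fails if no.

Primer 1 (CCACTCTCTC) has reverse complement GAGAGAGTGG, which matches the top strand at positions 3–12; primer 1 anneals to the top strand there with its 3' end pointing upstream toward position 3.
Primer 2 (AAGAAACGGTCTATAT) matches the top strand directly at positions 83–98; it anneals to the bottom strand with its 3' end pointing downstream toward position 98.
The 3' ends diverge (primer 1 extends toward position 1, primer 2 toward position 148), so the primers never converge on a shared product.

No product — the primers' 3' ends point away from each other.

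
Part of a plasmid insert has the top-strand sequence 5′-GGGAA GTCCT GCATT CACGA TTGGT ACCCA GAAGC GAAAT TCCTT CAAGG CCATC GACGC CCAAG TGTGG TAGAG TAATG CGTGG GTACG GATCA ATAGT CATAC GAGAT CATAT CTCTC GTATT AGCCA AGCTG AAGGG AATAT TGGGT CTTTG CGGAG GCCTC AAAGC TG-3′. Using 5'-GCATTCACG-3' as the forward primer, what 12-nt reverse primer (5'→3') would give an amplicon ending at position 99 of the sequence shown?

The forward primer binds at positions 11–19; the product's 3' end on the top strand is position 99.
The reverse primer anneals to the top strand over positions 88–99, i.e. to ACGGATCAATAG.
Its sequence written 5'→3' is the reverse complement: CTATTGATCCGT.

5'-CTATTGATCCGT-3'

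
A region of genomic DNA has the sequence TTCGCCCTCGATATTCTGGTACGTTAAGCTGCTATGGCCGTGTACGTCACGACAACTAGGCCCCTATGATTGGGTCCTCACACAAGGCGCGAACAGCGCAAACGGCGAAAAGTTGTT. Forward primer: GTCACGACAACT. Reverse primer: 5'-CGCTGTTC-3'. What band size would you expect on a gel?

53 bp

The forward primer matches the template at positions 46–57.
The reverse primer's reverse complement is GAACAGCG, which matches the template at positions 91–98.
The product runs from position 46 to position 98, so its length is 98 − 46 + 1 = 53 bp.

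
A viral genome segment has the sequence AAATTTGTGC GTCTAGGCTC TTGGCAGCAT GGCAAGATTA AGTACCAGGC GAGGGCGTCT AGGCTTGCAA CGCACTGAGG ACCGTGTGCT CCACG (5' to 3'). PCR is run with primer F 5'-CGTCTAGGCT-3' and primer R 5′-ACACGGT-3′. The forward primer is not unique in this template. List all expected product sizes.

The forward primer CGTCTAGGCT matches the top strand at positions 10–19, 56–65.
The reverse primer's reverse complement is ACCGTGT, matching at positions 81–87.
Each forward site pairs with the reverse site to give a product ending at position 87: sizes 78, 32 bp.

78 bp, 32 bp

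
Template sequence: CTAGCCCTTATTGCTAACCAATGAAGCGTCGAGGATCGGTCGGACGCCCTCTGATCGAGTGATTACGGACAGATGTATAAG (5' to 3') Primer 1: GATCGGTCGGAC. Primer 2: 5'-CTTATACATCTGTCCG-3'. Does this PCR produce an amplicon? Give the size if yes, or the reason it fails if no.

Primer 1 (GATCGGTCGGAC) matches the top strand at positions 34–45; it acts as a forward primer.
Primer 2's reverse complement is CGGACAGATGTATAAG, matching the top strand at positions 66–81; it acts as a reverse primer.
The 3' ends face each other across positions 34–81, giving a 48 bp product.

Yes — a 48 bp product.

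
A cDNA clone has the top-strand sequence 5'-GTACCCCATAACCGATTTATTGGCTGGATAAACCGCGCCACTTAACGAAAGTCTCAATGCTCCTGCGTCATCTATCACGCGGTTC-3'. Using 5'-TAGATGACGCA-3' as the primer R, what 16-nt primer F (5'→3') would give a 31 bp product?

The reverse primer's reverse complement TGCGTCATCTA matches the template at positions 64–74, so the product ends at position 74.
A 31 bp product then starts at position 74 − 31 + 1 = 44.
The forward primer is identical to the top strand there: AACGAAAGTCTCAATG.

5'-AACGAAAGTCTCAATG-3'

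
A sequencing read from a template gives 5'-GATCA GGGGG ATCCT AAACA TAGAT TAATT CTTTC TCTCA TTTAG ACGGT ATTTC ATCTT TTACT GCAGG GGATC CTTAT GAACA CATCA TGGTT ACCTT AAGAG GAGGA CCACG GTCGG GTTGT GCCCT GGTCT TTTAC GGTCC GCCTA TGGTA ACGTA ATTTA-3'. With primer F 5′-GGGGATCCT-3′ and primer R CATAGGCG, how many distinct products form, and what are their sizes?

Two products: 146 bp, 84 bp

The forward primer GGGGATCCT matches the top strand at positions 7–15, 69–77.
The reverse primer's reverse complement is CGCCTATG, matching at positions 145–152.
Each forward site pairs with the reverse site to give a product ending at position 152: sizes 146, 84 bp.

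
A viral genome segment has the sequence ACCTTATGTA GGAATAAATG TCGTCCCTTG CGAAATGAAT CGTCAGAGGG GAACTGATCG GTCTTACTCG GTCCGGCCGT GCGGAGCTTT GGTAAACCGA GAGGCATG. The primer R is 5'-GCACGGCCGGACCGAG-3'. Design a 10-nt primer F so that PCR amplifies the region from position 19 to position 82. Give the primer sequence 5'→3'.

The reverse primer's reverse complement CTCGGTCCGGCCGTGC matches the template at positions 67–82; the product starts at position 19.
The forward primer is identical to the top strand over positions 19–28: TGTCGTCCCT.

5'-TGTCGTCCCT-3'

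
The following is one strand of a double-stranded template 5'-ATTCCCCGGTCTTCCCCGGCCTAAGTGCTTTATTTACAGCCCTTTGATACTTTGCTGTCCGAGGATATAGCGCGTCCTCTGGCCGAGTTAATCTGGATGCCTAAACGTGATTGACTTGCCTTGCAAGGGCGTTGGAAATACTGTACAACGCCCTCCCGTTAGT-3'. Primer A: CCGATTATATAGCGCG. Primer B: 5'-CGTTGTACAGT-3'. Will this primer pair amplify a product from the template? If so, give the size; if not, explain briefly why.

Primer A (CCGATTATATAGCGCG) does not match the top strand, and its reverse complement CGCGCTATATAATCGG does not match either.
With no annealing site for primer A, no amplification occurs.

No product — primer A has no binding site in the template.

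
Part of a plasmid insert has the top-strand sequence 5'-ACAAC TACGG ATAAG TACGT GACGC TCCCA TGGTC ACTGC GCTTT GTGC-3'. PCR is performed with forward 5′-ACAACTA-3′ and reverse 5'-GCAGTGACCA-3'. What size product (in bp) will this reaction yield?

40 bp

Forward primer ACAACTA is found on the top strand at positions 1–7.
The reverse primer's reverse complement is TGGTCACTGC, which matches the template at positions 31–40.
Product length = (reverse-primer end) − (forward-primer start) + 1 = 40 − 1 + 1 = 40 bp.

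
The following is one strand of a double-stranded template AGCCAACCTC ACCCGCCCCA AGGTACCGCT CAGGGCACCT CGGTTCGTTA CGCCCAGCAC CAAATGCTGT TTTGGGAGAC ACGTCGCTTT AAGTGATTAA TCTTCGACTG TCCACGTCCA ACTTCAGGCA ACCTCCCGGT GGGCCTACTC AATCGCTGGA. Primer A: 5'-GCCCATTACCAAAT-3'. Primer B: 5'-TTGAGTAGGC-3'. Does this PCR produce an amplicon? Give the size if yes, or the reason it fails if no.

No product — primer A has no binding site in the template.

Primer A (GCCCATTACCAAAT) does not match the top strand, and its reverse complement ATTTGGTAATGGGC does not match either.
With no annealing site for primer A, no amplification occurs.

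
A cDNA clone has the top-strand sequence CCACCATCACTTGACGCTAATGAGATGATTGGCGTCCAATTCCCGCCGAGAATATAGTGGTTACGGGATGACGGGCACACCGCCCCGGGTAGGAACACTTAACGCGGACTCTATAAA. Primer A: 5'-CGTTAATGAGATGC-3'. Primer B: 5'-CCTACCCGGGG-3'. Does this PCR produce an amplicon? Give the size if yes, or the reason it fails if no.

No product — primer A has no binding site in the template.

Primer A (CGTTAATGAGATGC) does not match the top strand, and its reverse complement GCATCTCATTAACG does not match either.
With no annealing site for primer A, no amplification occurs.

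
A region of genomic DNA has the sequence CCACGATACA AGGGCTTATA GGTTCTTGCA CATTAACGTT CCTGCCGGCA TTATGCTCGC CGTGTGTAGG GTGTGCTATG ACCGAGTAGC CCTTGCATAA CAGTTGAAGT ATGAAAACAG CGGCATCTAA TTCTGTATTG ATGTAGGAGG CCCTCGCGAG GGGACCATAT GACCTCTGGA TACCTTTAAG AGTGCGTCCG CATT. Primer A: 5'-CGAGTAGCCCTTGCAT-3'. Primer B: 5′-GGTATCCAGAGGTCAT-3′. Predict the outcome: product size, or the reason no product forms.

Yes — a 102 bp product.

Primer A (CGAGTAGCCCTTGCAT) matches the top strand at positions 83–98; it acts as a forward primer.
Primer B's reverse complement is ATGACCTCTGGATACC, matching the top strand at positions 169–184; it acts as a reverse primer.
The 3' ends face each other across positions 83–184, giving a 102 bp product.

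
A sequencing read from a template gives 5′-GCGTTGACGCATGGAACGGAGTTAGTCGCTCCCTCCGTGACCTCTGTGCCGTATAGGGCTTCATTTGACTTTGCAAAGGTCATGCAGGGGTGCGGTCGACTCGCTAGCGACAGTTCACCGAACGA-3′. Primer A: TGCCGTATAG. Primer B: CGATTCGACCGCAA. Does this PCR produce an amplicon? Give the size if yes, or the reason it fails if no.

No product — primer B has no binding site in the template.

Primer B (CGATTCGACCGCAA) does not match the top strand, and its reverse complement TTGCGGTCGAATCG does not match either.
With no annealing site for primer B, no amplification occurs.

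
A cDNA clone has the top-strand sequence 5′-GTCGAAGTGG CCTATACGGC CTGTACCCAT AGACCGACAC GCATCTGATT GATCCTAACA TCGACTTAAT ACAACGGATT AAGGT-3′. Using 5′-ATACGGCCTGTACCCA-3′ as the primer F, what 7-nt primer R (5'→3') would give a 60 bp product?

The forward primer binds at positions 14–29, so a 60 bp product ends at position 14 + 60 − 1 = 73.
The reverse primer anneals to the top strand over positions 67–73, i.e. to TAATACA.
Its sequence written 5'→3' is the reverse complement: TGTATTA.

5'-TGTATTA-3'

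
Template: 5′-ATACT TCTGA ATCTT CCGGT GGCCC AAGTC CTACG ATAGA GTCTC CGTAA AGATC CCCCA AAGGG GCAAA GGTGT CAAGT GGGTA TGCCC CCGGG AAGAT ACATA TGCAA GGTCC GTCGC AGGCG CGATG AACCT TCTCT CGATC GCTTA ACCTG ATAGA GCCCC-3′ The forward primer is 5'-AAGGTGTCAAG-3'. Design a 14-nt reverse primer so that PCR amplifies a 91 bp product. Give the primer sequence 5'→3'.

The forward primer binds at positions 69–79, so a 91 bp product ends at position 69 + 91 − 1 = 159.
The reverse primer anneals to the top strand over positions 146–159, i.e. to GCTTAACCTGATAG.
Its sequence written 5'→3' is the reverse complement: CTATCAGGTTAAGC.

5'-CTATCAGGTTAAGC-3'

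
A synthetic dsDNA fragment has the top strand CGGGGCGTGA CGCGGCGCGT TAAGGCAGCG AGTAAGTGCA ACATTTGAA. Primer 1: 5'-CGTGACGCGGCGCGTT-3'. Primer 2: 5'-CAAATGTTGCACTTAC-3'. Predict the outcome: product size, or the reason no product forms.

Primer 1 (CGTGACGCGGCGCGTT) matches the top strand at positions 6–21; it acts as a forward primer.
Primer 2's reverse complement is GTAAGTGCAACATTTG, matching the top strand at positions 32–47; it acts as a reverse primer.
The 3' ends face each other across positions 6–47, giving a 42 bp product.

Yes — a 42 bp product.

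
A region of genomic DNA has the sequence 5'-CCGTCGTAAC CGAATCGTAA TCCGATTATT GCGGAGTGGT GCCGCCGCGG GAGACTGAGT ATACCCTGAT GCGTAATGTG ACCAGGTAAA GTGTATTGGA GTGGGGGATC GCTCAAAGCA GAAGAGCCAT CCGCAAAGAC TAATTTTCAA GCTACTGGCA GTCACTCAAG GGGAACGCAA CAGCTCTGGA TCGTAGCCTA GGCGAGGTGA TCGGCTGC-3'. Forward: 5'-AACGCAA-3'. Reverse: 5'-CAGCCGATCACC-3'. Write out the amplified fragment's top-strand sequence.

5'-AACGCAACAGCTCTGGATCGTAGCCTAGGCGAGGTGATCGGCTG-3'

The forward primer matches the template at positions 174–180.
The reverse primer's reverse complement is GGTGATCGGCTG, which matches the template at positions 206–217.
The product is the template from position 174 through 217 (44 bp).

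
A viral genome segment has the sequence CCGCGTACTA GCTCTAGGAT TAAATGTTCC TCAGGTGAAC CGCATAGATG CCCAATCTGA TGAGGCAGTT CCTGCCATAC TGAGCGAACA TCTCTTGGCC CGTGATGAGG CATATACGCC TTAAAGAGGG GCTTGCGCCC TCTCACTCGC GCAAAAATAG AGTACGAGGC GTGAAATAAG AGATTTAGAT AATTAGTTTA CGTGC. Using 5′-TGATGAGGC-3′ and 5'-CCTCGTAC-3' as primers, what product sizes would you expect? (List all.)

112 bp, 67 bp

The forward primer TGATGAGGC matches the top strand at positions 58–66, 103–111.
The reverse primer's reverse complement is GTACGAGG, matching at positions 162–169.
Each forward site pairs with the reverse site to give a product ending at position 169: sizes 112, 67 bp.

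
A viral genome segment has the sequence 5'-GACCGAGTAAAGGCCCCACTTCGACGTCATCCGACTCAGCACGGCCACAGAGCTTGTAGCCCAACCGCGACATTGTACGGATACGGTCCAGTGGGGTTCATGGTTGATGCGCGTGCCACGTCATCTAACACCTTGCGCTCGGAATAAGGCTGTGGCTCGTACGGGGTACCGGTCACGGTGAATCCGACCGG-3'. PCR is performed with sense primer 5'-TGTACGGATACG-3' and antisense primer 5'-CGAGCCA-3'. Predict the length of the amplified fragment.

86 bp

Forward primer TGTACGGATACG is found on the top strand at positions 74–85.
Reverse complement of the reverse primer: TGGCTCG. This occurs on the top strand at positions 153–159.
The product runs from position 74 to position 159, so its length is 159 − 74 + 1 = 86 bp.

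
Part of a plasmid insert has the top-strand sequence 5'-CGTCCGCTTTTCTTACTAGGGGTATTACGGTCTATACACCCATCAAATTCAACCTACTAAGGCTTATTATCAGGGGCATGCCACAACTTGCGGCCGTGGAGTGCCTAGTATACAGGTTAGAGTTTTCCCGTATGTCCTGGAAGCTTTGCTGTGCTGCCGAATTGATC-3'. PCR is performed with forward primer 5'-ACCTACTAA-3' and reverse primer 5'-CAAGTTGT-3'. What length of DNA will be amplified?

Scanning the template, ACCTACTAA occurs at positions 52–60; this primer anneals to the bottom strand there with its 3' end pointing downstream.
The reverse primer's reverse complement is ACAACTTG, which matches the template at positions 83–90.
Product length = (reverse-primer end) − (forward-primer start) + 1 = 90 − 52 + 1 = 39 bp.

39 bp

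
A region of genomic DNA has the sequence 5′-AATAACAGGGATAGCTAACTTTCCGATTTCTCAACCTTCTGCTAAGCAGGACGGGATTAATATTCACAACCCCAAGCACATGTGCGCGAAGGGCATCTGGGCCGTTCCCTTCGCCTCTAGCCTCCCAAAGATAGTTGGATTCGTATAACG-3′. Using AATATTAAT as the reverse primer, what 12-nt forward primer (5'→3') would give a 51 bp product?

5'-GCTAACTTTCCG-3'

The reverse primer's reverse complement ATTAATATT matches the template at positions 56–64, so the product ends at position 64.
A 51 bp product then starts at position 64 − 51 + 1 = 14.
The forward primer is identical to the top strand there: GCTAACTTTCCG.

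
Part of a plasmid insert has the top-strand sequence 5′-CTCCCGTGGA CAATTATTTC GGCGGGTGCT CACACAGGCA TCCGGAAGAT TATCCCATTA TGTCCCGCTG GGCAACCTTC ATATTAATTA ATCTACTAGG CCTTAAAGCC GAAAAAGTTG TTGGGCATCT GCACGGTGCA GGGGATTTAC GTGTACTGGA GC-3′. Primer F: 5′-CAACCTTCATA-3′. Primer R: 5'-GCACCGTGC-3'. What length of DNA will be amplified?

Scanning the template, CAACCTTCATA occurs at positions 73–83; this primer anneals to the bottom strand there with its 3' end pointing downstream.
Reverse complement of the reverse primer: GCACGGTGC. This occurs on the top strand at positions 131–139.
The product runs from position 73 to position 139, so its length is 139 − 73 + 1 = 67 bp.

67 bp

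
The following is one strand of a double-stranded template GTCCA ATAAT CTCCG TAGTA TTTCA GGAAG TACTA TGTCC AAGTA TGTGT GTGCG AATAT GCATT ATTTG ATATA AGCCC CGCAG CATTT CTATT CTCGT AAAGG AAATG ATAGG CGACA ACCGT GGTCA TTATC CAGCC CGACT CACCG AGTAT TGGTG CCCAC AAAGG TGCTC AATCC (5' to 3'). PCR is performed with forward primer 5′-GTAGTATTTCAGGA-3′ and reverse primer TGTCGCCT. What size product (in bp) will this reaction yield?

The forward primer matches the template at positions 15–28.
The reverse primer's reverse complement is AGGCGACA, which matches the template at positions 113–120.
The product runs from position 15 to position 120, so its length is 120 − 15 + 1 = 106 bp.

106 bp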